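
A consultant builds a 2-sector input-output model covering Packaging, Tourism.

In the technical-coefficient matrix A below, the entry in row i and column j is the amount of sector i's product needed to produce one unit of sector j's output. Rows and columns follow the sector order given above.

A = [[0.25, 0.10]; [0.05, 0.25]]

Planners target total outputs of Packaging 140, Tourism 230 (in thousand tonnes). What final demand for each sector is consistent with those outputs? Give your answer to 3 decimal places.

d_P = 82.000, d_T = 165.500

I − A =
  [   0.75    -0.10]
  [  -0.05     0.75]
d = (I − A) x:
  d_P = (+0.75)·140 + (-0.10)·230 = 82.000
  d_T = (-0.05)·140 + (+0.75)·230 = 165.500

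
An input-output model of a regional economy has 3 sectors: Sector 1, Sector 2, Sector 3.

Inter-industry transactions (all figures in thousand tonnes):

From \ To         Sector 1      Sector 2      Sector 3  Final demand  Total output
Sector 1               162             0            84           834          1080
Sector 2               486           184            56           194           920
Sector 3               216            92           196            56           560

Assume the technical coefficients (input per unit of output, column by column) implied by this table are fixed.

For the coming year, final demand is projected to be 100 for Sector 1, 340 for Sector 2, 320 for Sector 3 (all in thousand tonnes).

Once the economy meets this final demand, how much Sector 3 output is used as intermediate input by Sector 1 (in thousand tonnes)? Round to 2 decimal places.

Technical coefficients a_ij = z_ij / X_j:
  a_11 = 162/1080 = 0.15, a_21 = 486/1080 = 0.45, a_31 = 216/1080 = 0.20
  a_12 = 0/920 = 0.00, a_22 = 184/920 = 0.20, a_32 = 92/920 = 0.10
  a_13 = 84/560 = 0.15, a_23 = 56/560 = 0.10, a_33 = 196/560 = 0.35
I − A =
  [   0.85     0.00    -0.15]
  [  -0.45     0.80    -0.10]
  [  -0.20    -0.10     0.65]
Cofactors of I−A, C_ij = (−1)^(i+j)·(minor ij) (rows/columns in the sector order above):
  C_11 = (0.80)(0.65) − (-0.10)(-0.10) = 0.5100
  C_12 = −[(-0.45)(0.65) − (-0.10)(-0.20)] = 0.3125
  C_13 = (-0.45)(-0.10) − (0.80)(-0.20) = 0.2050
  C_21 = −[(0.00)(0.65) − (-0.15)(-0.10)] = 0.0150
  C_22 = (0.85)(0.65) − (-0.15)(-0.20) = 0.5225
  C_23 = −[(0.85)(-0.10) − (0.00)(-0.20)] = 0.0850
  C_31 = (0.00)(-0.10) − (-0.15)(0.80) = 0.1200
  C_32 = −[(0.85)(-0.10) − (-0.15)(-0.45)] = 0.1525
  C_33 = (0.85)(0.80) − (0.00)(-0.45) = 0.6800
det(I−A) = Σ_j (I−A)_1j·C_1j = (0.85)(0.5100) + (0.00)(0.3125) + (-0.15)(0.2050) = 0.40275
adj(I−A) = Cᵀ =
  [ 0.5100   0.0150   0.1200]
  [ 0.3125   0.5225   0.1525]
  [ 0.2050   0.0850   0.6800]
(I − A)⁻¹ = adj(I−A) / det(I−A) ≈
  [   1.2663     0.0372     0.2980]
  [   0.7759     1.2973     0.3786]
  [   0.5090     0.2110     1.6884]
First solve x = (I − A)⁻¹ d = adj(I−A)·d / det(I−A); in particular x_1 = (0.5100·100 + 0.0150·340 + 0.1200·320) / 0.40275 = 94.50 / 0.40275 ≈ 234.6369.
Intermediate flow from 3 to 1: z_31 = a_31 · x_1 = 0.20 × 94.50 / 0.40275 = 18.90 / 0.40275 ≈ 46.93.

z_31 = 46.93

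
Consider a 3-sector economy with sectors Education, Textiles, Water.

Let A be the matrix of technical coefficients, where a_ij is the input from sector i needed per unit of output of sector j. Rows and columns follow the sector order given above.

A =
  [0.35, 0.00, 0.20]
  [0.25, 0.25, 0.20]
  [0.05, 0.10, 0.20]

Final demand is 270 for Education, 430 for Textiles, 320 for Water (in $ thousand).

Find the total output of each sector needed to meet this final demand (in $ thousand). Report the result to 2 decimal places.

I − A =
  [   0.65     0.00    -0.20]
  [  -0.25     0.75    -0.20]
  [  -0.05    -0.10     0.80]
Cofactors of I−A, C_ij = (−1)^(i+j)·(minor ij) (rows/columns in the sector order above):
  C_11 = (0.75)(0.80) − (-0.20)(-0.10) = 0.5800
  C_12 = −[(-0.25)(0.80) − (-0.20)(-0.05)] = 0.2100
  C_13 = (-0.25)(-0.10) − (0.75)(-0.05) = 0.0625
  C_21 = −[(0.00)(0.80) − (-0.20)(-0.10)] = 0.0200
  C_22 = (0.65)(0.80) − (-0.20)(-0.05) = 0.5100
  C_23 = −[(0.65)(-0.10) − (0.00)(-0.05)] = 0.0650
  C_31 = (0.00)(-0.20) − (-0.20)(0.75) = 0.1500
  C_32 = −[(0.65)(-0.20) − (-0.20)(-0.25)] = 0.1800
  C_33 = (0.65)(0.75) − (0.00)(-0.25) = 0.4875
det(I−A) = Σ_j (I−A)_1j·C_1j = (0.65)(0.5800) + (0.00)(0.2100) + (-0.20)(0.0625) = 0.3645
adj(I−A) = Cᵀ =
  [ 0.5800   0.0200   0.1500]
  [ 0.2100   0.5100   0.1800]
  [ 0.0625   0.0650   0.4875]
(I − A)⁻¹ = adj(I−A) / det(I−A) ≈
  [   1.5912     0.0549     0.4115]
  [   0.5761     1.3992     0.4938]
  [   0.1715     0.1783     1.3374]
x = (I − A)⁻¹ d = adj(I−A)·d / det(I−A), with det(I−A) = 0.3645:
  x_E = (0.5800·270 + 0.0200·430 + 0.1500·320) / 0.3645 = 213.20 / 0.3645 ≈ 584.91
  x_T = (0.2100·270 + 0.5100·430 + 0.1800·320) / 0.3645 = 333.60 / 0.3645 ≈ 915.23
  x_W = (0.0625·270 + 0.0650·430 + 0.4875·320) / 0.3645 = 200.825 / 0.3645 ≈ 550.96

x_E = 584.91, x_T = 915.23, x_W = 550.96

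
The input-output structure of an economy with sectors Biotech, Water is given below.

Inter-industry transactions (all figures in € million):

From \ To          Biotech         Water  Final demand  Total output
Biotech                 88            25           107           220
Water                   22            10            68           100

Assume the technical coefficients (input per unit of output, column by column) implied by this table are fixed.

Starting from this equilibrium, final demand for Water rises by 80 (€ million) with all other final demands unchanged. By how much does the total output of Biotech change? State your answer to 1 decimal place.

Technical coefficients a_ij = z_ij / X_j:
  a_BB = 88/220 = 0.40, a_WB = 22/220 = 0.10
  a_BW = 25/100 = 0.25, a_WW = 10/100 = 0.10
I − A =
  [   0.60    -0.25]
  [  -0.10     0.90]
det(I−A) = (0.60)(0.90) − (-0.25)(-0.10) = 0.5150
adj(I−A) = [[0.90, 0.25], [0.10, 0.60]]
(I − A)⁻¹ = adj(I−A) / det(I−A) ≈
  [   1.7476     0.4854]
  [   0.1942     1.1650]
Δx = (I − A)⁻¹ Δd with Δd having +80 in the Water component and 0 elsewhere.
So Δx_B = L_BW · (+80), where L_BW = adj(I−A)_BW / det(I−A) = 0.25 / 0.5150.
Δx_B = 0.25 × (+80) / 0.5150 = 20.00 / 0.5150 ≈ 38.8.

Δx_B = 38.8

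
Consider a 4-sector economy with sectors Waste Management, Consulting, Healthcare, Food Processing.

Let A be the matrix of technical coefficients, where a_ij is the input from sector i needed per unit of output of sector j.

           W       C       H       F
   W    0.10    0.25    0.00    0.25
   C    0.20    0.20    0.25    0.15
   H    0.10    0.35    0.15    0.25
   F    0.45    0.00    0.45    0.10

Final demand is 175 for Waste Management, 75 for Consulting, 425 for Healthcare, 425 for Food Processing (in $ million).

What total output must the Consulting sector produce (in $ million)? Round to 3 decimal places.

x_C = 1210.518

I − A =
  [   0.90    -0.25     0.00    -0.25]
  [  -0.20     0.80    -0.25    -0.15]
  [  -0.10    -0.35     0.85    -0.25]
  [  -0.45     0.00    -0.45     0.90]
Compute the cofactors C_ij = (−1)^(i+j)·(3×3 minor ij) of I−A; the adjugate is their transpose:
adj(I−A) = Cᵀ =
  [ 0.419625   0.202500   0.163125   0.195625]
  [ 0.245250   0.480375   0.257625   0.219750]
  [ 0.248625   0.294750   0.496125   0.256000]
  [ 0.334125   0.248625   0.329625   0.484500]
det(I−A) = Σ_j (I−A)_1j·C_1j = (0.90)(0.419625) + (-0.25)(0.245250) + (0.00)(0.248625) + (-0.25)(0.334125) = 0.23281875
(I − A)⁻¹ = adj(I−A) / det(I−A) ≈
  [   1.8024     0.8698     0.7007     0.8402]
  [   1.0534     2.0633     1.1065     0.9439]
  [   1.0679     1.2660     2.1309     1.0996]
  [   1.4351     1.0679     1.4158     2.0810]
x = (I − A)⁻¹ d = adj(I−A)·d / det(I−A), with det(I−A) = 0.23281875:
  x_W = (0.419625·175 + 0.202500·75 + 0.163125·425 + 0.195625·425) / 0.23281875 = 241.090625 / 0.23281875 ≈ 1035.529
  x_C = (0.245250·175 + 0.480375·75 + 0.257625·425 + 0.219750·425) / 0.23281875 = 281.83125 / 0.23281875 ≈ 1210.518
  x_H = (0.248625·175 + 0.294750·75 + 0.496125·425 + 0.256000·425) / 0.23281875 = 385.26875 / 0.23281875 ≈ 1654.801
  x_F = (0.334125·175 + 0.248625·75 + 0.329625·425 + 0.484500·425) / 0.23281875 = 423.121875 / 0.23281875 ≈ 1817.387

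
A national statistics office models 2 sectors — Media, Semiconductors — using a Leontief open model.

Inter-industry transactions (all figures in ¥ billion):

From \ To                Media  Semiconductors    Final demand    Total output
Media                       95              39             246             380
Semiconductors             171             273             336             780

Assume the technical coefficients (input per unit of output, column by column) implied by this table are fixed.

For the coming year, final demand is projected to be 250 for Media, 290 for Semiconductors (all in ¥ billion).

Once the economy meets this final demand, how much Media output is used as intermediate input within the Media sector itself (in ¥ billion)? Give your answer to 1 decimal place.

Technical coefficients a_ij = z_ij / X_j:
  a_MM = 95/380 = 0.25, a_SM = 171/380 = 0.45
  a_MS = 39/780 = 0.05, a_SS = 273/780 = 0.35
I − A =
  [   0.75    -0.05]
  [  -0.45     0.65]
det(I−A) = (0.75)(0.65) − (-0.05)(-0.45) = 0.4650
adj(I−A) = [[0.65, 0.05], [0.45, 0.75]]
(I − A)⁻¹ = adj(I−A) / det(I−A) ≈
  [   1.3978     0.1075]
  [   0.9677     1.6129]
First solve x = (I − A)⁻¹ d = adj(I−A)·d / det(I−A); in particular x_M = (0.65·250 + 0.05·290) / 0.4650 = 177.00 / 0.4650 ≈ 380.645.
Intermediate flow from M to M: z_MM = a_MM · x_M = 0.25 × 177.00 / 0.4650 = 44.25 / 0.4650 ≈ 95.2.

z_MM = 95.2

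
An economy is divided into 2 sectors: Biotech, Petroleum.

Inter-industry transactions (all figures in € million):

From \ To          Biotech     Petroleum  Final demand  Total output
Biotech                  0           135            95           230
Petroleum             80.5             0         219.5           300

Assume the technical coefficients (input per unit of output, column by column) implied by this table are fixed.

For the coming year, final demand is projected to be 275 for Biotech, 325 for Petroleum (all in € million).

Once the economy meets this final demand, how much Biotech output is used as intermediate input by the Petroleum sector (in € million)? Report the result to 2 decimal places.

z_BP = 225.00

Technical coefficients a_ij = z_ij / X_j:
  a_BB = 0/230 = 0.00, a_PB = 80.5/230 = 0.35
  a_BP = 135/300 = 0.45, a_PP = 0/300 = 0.00
I − A =
  [   1.00    -0.45]
  [  -0.35     1.00]
det(I−A) = (1.00)(1.00) − (-0.45)(-0.35) = 0.8425
adj(I−A) = [[1.00, 0.45], [0.35, 1.00]]
(I − A)⁻¹ = adj(I−A) / det(I−A) ≈
  [   1.1869     0.5341]
  [   0.4154     1.1869]
First solve x = (I − A)⁻¹ d = adj(I−A)·d / det(I−A); in particular x_P = (0.35·275 + 1.00·325) / 0.8425 = 421.25 / 0.8425 = 500.0000.
Intermediate flow from B to P: z_BP = a_BP · x_P = 0.45 × 421.25 / 0.8425 = 189.5625 / 0.8425 = 225.00.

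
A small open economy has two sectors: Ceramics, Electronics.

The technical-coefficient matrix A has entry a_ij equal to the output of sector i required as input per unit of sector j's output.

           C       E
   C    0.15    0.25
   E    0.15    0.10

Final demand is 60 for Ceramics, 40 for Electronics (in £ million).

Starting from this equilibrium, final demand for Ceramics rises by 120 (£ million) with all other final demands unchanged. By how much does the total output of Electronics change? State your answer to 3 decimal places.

Δx_E = 24.742

I − A =
  [   0.85    -0.25]
  [  -0.15     0.90]
det(I−A) = (0.85)(0.90) − (-0.25)(-0.15) = 0.7275
adj(I−A) = [[0.90, 0.25], [0.15, 0.85]]
(I − A)⁻¹ = adj(I−A) / det(I−A) ≈
  [   1.2371     0.3436]
  [   0.2062     1.1684]
Δx = (I − A)⁻¹ Δd with Δd having +120 in the Ceramics component and 0 elsewhere.
So Δx_E = L_EC · (+120), where L_EC = adj(I−A)_EC / det(I−A) = 0.15 / 0.7275.
Δx_E = 0.15 × (+120) / 0.7275 = 18.00 / 0.7275 ≈ 24.742.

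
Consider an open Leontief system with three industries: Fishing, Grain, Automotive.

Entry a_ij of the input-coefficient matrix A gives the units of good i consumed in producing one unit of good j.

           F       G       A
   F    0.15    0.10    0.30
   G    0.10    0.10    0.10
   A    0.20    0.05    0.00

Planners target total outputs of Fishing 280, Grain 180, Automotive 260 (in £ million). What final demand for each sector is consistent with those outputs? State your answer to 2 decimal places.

I − A =
  [   0.85    -0.10    -0.30]
  [  -0.10     0.90    -0.10]
  [  -0.20    -0.05     1.00]
d = (I − A) x:
  d_F = (+0.85)·280 + (-0.10)·180 + (-0.30)·260 = 142.00
  d_G = (-0.10)·280 + (+0.90)·180 + (-0.10)·260 = 108.00
  d_A = (-0.20)·280 + (-0.05)·180 + (+1.00)·260 = 195.00

d_F = 142.00, d_G = 108.00, d_A = 195.00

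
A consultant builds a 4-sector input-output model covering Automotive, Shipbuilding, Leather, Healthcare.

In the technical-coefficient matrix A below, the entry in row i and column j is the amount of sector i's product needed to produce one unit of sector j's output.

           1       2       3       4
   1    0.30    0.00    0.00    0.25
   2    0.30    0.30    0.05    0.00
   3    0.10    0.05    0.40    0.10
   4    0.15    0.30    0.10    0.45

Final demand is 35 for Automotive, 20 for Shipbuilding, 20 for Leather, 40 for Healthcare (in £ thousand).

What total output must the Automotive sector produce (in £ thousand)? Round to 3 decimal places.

I − A =
  [   0.70     0.00     0.00    -0.25]
  [  -0.30     0.70    -0.05     0.00]
  [  -0.10    -0.05     0.60    -0.10]
  [  -0.15    -0.30    -0.10     0.55]
Compute the cofactors C_ij = (−1)^(i+j)·(3×3 minor ij) of I−A; the adjugate is their transpose:
adj(I−A) = Cᵀ =
  [ 0.221125   0.046250   0.021250   0.104375]
  [ 0.099500   0.199000   0.024875   0.049750]
  [ 0.066250   0.045875   0.220750   0.070250]
  [ 0.126625   0.129500   0.059500   0.292250]
det(I−A) = Σ_j (I−A)_1j·C_1j = (0.70)(0.221125) + (0.00)(0.099500) + (0.00)(0.066250) + (-0.25)(0.126625) = 0.12313125
(I − A)⁻¹ = adj(I−A) / det(I−A) ≈
  [   1.7958     0.3756     0.1726     0.8477]
  [   0.8081     1.6162     0.2020     0.4040]
  [   0.5380     0.3726     1.7928     0.5705]
  [   1.0284     1.0517     0.4832     2.3735]
x = (I − A)⁻¹ d = adj(I−A)·d / det(I−A), with det(I−A) = 0.12313125:
  x_1 = (0.221125·35 + 0.046250·20 + 0.021250·20 + 0.104375·40) / 0.12313125 = 13.264375 / 0.12313125 ≈ 107.725
  x_2 = (0.099500·35 + 0.199000·20 + 0.024875·20 + 0.049750·40) / 0.12313125 = 9.95 / 0.12313125 ≈ 80.808
  x_3 = (0.066250·35 + 0.045875·20 + 0.220750·20 + 0.070250·40) / 0.12313125 = 10.46125 / 0.12313125 ≈ 84.960
  x_4 = (0.126625·35 + 0.129500·20 + 0.059500·20 + 0.292250·40) / 0.12313125 = 19.901875 / 0.12313125 ≈ 161.631

x_1 = 107.725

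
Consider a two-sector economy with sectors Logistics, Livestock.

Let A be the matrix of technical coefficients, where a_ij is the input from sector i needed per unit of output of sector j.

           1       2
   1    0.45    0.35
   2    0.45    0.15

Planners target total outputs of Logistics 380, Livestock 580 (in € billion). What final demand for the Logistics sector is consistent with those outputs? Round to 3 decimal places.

d_1 = 6.000

I − A =
  [   0.55    -0.35]
  [  -0.45     0.85]
d = (I − A) x:
  d_1 = (+0.55)·380 + (-0.35)·580 = 6.000
  d_2 = (-0.45)·380 + (+0.85)·580 = 322.000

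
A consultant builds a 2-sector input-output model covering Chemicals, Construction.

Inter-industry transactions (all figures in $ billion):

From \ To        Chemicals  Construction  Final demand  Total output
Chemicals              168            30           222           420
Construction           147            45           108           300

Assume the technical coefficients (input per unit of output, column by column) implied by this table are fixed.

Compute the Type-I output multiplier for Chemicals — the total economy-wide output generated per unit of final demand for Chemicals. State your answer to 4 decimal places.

m_1 = 2.5263

Technical coefficients a_ij = z_ij / X_j:
  a_11 = 168/420 = 0.40, a_21 = 147/420 = 0.35
  a_12 = 30/300 = 0.10, a_22 = 45/300 = 0.15
I − A =
  [   0.60    -0.10]
  [  -0.35     0.85]
det(I−A) = (0.60)(0.85) − (-0.10)(-0.35) = 0.4750
adj(I−A) = [[0.85, 0.10], [0.35, 0.60]]
(I − A)⁻¹ = adj(I−A) / det(I−A) ≈
  [   1.78947     0.21053]
  [   0.73684     1.26316]
The output multiplier for sector j is the column-j sum of the Leontief inverse (I − A)⁻¹ = adj(I−A) / det(I−A).
Column 1 of adj(I−A): (0.85, 0.35); det(I−A) = 0.4750.
m_1 = (0.85 + 0.35) / 0.4750 = 1.20 / 0.4750 ≈ 2.5263.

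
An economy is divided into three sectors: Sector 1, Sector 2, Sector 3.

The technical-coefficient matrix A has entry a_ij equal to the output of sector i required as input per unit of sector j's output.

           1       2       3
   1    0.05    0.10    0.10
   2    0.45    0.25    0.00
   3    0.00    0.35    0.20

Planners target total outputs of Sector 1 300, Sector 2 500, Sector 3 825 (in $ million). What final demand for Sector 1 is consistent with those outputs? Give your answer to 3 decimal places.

I − A =
  [   0.95    -0.10    -0.10]
  [  -0.45     0.75     0.00]
  [   0.00    -0.35     0.80]
d = (I − A) x:
  d_1 = (+0.95)·300 + (-0.10)·500 + (-0.10)·825 = 152.500
  d_2 = (-0.45)·300 + (+0.75)·500 + (+0.00)·825 = 240.000
  d_3 = (+0.00)·300 + (-0.35)·500 + (+0.80)·825 = 485.000

d_1 = 152.500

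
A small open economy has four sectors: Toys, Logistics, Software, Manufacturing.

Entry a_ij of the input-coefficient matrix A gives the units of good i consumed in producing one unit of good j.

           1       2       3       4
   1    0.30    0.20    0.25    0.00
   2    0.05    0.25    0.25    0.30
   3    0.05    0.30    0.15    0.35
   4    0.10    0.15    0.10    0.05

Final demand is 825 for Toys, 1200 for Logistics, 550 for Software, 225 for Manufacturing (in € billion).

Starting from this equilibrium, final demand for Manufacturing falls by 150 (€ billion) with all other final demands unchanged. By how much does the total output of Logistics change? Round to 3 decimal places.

I − A =
  [   0.70    -0.20    -0.25     0.00]
  [  -0.05     0.75    -0.25    -0.30]
  [  -0.05    -0.30     0.85    -0.35]
  [  -0.10    -0.15    -0.10     0.95]
Compute the cofactors C_ij = (−1)^(i+j)·(3×3 minor ij) of I−A; the adjugate is their transpose:
adj(I−A) = Cᵀ =
  [ 0.447750   0.238875   0.220375   0.156625]
  [ 0.086250   0.520125   0.206625   0.240375]
  [ 0.085500   0.252750   0.451750   0.246250]
  [ 0.069750   0.133875   0.103375   0.369625]
det(I−A) = Σ_j (I−A)_1j·C_1j = (0.70)(0.447750) + (-0.20)(0.086250) + (-0.25)(0.085500) + (0.00)(0.069750) = 0.2748
(I − A)⁻¹ = adj(I−A) / det(I−A) ≈
  [   1.6294     0.8693     0.8019     0.5700]
  [   0.3139     1.8927     0.7519     0.8747]
  [   0.3111     0.9198     1.6439     0.8961]
  [   0.2538     0.4872     0.3762     1.3451]
Δx = (I − A)⁻¹ Δd with Δd having -150 in the Manufacturing component and 0 elsewhere.
So Δx_2 = L_24 · (-150), where L_24 = adj(I−A)_24 / det(I−A) = 0.240375 / 0.2748.
Δx_2 = 0.240375 × (-150) / 0.2748 = -36.05625 / 0.2748 ≈ -131.209.

Δx_2 = -131.209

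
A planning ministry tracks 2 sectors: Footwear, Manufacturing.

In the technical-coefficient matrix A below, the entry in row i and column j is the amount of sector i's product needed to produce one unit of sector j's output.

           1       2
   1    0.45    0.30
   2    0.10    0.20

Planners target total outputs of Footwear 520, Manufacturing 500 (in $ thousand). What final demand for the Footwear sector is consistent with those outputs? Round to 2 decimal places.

d_1 = 136.00

I − A =
  [   0.55    -0.30]
  [  -0.10     0.80]
d = (I − A) x:
  d_1 = (+0.55)·520 + (-0.30)·500 = 136.00
  d_2 = (-0.10)·520 + (+0.80)·500 = 348.00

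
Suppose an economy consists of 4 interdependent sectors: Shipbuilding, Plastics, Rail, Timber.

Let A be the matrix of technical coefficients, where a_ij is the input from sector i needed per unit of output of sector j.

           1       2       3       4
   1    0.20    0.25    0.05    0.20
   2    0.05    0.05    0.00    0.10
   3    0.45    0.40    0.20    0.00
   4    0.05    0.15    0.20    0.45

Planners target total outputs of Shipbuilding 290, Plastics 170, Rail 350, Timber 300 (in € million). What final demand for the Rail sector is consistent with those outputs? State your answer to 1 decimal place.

I − A =
  [   0.80    -0.25    -0.05    -0.20]
  [  -0.05     0.95     0.00    -0.10]
  [  -0.45    -0.40     0.80     0.00]
  [  -0.05    -0.15    -0.20     0.55]
d = (I − A) x:
  d_1 = (+0.80)·290 + (-0.25)·170 + (-0.05)·350 + (-0.20)·300 = 112.0
  d_2 = (-0.05)·290 + (+0.95)·170 + (+0.00)·350 + (-0.10)·300 = 117.0
  d_3 = (-0.45)·290 + (-0.40)·170 + (+0.80)·350 + (+0.00)·300 = 81.5
  d_4 = (-0.05)·290 + (-0.15)·170 + (-0.20)·350 + (+0.55)·300 = 55.0

d_3 = 81.5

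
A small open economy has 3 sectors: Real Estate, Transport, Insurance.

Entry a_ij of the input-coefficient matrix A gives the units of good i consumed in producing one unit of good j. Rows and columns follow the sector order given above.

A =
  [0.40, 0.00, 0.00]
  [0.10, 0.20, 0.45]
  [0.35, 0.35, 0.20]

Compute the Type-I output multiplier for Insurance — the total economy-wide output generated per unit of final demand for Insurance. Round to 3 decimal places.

m_I = 2.591

I − A =
  [   0.60     0.00     0.00]
  [  -0.10     0.80    -0.45]
  [  -0.35    -0.35     0.80]
Cofactors of I−A, C_ij = (−1)^(i+j)·(minor ij) (rows/columns in the sector order above):
  C_11 = (0.80)(0.80) − (-0.45)(-0.35) = 0.4825
  C_12 = −[(-0.10)(0.80) − (-0.45)(-0.35)] = 0.2375
  C_13 = (-0.10)(-0.35) − (0.80)(-0.35) = 0.3150
  C_21 = −[(0.00)(0.80) − (0.00)(-0.35)] = 0.0000
  C_22 = (0.60)(0.80) − (0.00)(-0.35) = 0.4800
  C_23 = −[(0.60)(-0.35) − (0.00)(-0.35)] = 0.2100
  C_31 = (0.00)(-0.45) − (0.00)(0.80) = 0.0000
  C_32 = −[(0.60)(-0.45) − (0.00)(-0.10)] = 0.2700
  C_33 = (0.60)(0.80) − (0.00)(-0.10) = 0.4800
det(I−A) = Σ_j (I−A)_1j·C_1j = (0.60)(0.4825) + (0.00)(0.2375) + (0.00)(0.3150) = 0.2895
adj(I−A) = Cᵀ =
  [ 0.4825   0.0000   0.0000]
  [ 0.2375   0.4800   0.2700]
  [ 0.3150   0.2100   0.4800]
(I − A)⁻¹ = adj(I−A) / det(I−A) ≈
  [   1.6667     0.0000     0.0000]
  [   0.8204     1.6580     0.9326]
  [   1.0881     0.7254     1.6580]
The output multiplier for sector j is the column-j sum of the Leontief inverse (I − A)⁻¹ = adj(I−A) / det(I−A).
Column I of adj(I−A): (0.0000, 0.2700, 0.4800); det(I−A) = 0.2895.
m_I = (0.0000 + 0.2700 + 0.4800) / 0.2895 = 0.75 / 0.2895 ≈ 2.591.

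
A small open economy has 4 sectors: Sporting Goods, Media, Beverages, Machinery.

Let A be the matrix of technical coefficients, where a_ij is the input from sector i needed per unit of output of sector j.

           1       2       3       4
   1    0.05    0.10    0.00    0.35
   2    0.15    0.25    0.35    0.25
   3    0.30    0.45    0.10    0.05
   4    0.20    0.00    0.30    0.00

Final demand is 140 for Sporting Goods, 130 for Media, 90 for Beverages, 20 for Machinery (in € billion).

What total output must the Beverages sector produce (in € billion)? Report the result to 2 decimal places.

x_3 = 465.14

I − A =
  [   0.95    -0.10     0.00    -0.35]
  [  -0.15     0.75    -0.35    -0.25]
  [  -0.30    -0.45     0.90    -0.05]
  [  -0.20     0.00    -0.30     1.00]
Compute the cofactors C_ij = (−1)^(i+j)·(3×3 minor ij) of I−A; the adjugate is their transpose:
adj(I−A) = Cᵀ =
  [ 0.472500   0.135750   0.121250   0.205375]
  [ 0.308750   0.746250   0.395000   0.314375]
  [ 0.322500   0.427000   0.640000   0.251625]
  [ 0.191250   0.155250   0.216250   0.467625]
det(I−A) = Σ_j (I−A)_1j·C_1j = (0.95)(0.472500) + (-0.10)(0.308750) + (0.00)(0.322500) + (-0.35)(0.191250) = 0.3510625
(I − A)⁻¹ = adj(I−A) / det(I−A) ≈
  [   1.3459     0.3867     0.3454     0.5850]
  [   0.8795     2.1257     1.1252     0.8955]
  [   0.9186     1.2163     1.8230     0.7168]
  [   0.5448     0.4422     0.6160     1.3320]
x = (I − A)⁻¹ d = adj(I−A)·d / det(I−A), with det(I−A) = 0.3510625:
  x_1 = (0.472500·140 + 0.135750·130 + 0.121250·90 + 0.205375·20) / 0.3510625 = 98.8175 / 0.3510625 ≈ 281.48
  x_2 = (0.308750·140 + 0.746250·130 + 0.395000·90 + 0.314375·20) / 0.3510625 = 182.075 / 0.3510625 ≈ 518.64
  x_3 = (0.322500·140 + 0.427000·130 + 0.640000·90 + 0.251625·20) / 0.3510625 = 163.2925 / 0.3510625 ≈ 465.14
  x_4 = (0.191250·140 + 0.155250·130 + 0.216250·90 + 0.467625·20) / 0.3510625 = 75.7725 / 0.3510625 ≈ 215.84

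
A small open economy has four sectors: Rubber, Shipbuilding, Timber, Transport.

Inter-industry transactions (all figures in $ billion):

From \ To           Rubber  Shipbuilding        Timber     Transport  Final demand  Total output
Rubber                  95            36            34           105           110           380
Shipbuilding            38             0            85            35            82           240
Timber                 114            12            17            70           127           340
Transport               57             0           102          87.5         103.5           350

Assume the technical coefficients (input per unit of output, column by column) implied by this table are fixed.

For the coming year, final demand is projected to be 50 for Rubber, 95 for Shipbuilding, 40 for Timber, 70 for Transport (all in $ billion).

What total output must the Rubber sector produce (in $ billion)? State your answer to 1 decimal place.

Technical coefficients a_ij = z_ij / X_j:
  a_11 = 95/380 = 0.25, a_21 = 38/380 = 0.10, a_31 = 114/380 = 0.30, a_41 = 57/380 = 0.15
  a_12 = 36/240 = 0.15, a_22 = 0/240 = 0.00, a_32 = 12/240 = 0.05, a_42 = 0/240 = 0.00
  a_13 = 34/340 = 0.10, a_23 = 85/340 = 0.25, a_33 = 17/340 = 0.05, a_43 = 102/340 = 0.30
  a_14 = 105/350 = 0.30, a_24 = 35/350 = 0.10, a_34 = 70/350 = 0.20, a_44 = 87.5/350 = 0.25
I − A =
  [   0.75    -0.15    -0.10    -0.30]
  [  -0.10     1.00    -0.25    -0.10]
  [  -0.30    -0.05     0.95    -0.20]
  [  -0.15     0.00    -0.30     0.75]
Compute the cofactors C_ij = (−1)^(i+j)·(3×3 minor ij) of I−A; the adjugate is their transpose:
adj(I−A) = Cᵀ =
  [ 0.641625   0.106125   0.197625   0.323500]
  [ 0.152250   0.394125   0.169875   0.158750]
  [ 0.259500   0.064125   0.504000   0.246750]
  [ 0.232125   0.046875   0.241125   0.647125]
det(I−A) = Σ_j (I−A)_1j·C_1j = (0.75)(0.641625) + (-0.15)(0.152250) + (-0.10)(0.259500) + (-0.30)(0.232125) = 0.36279375
(I − A)⁻¹ = adj(I−A) / det(I−A) ≈
  [   1.7686     0.2925     0.5447     0.8917]
  [   0.4197     1.0864     0.4682     0.4376]
  [   0.7153     0.1768     1.3892     0.6801]
  [   0.6398     0.1292     0.6646     1.7837]
x = (I − A)⁻¹ d = adj(I−A)·d / det(I−A), with det(I−A) = 0.36279375:
  x_1 = (0.641625·50 + 0.106125·95 + 0.197625·40 + 0.323500·70) / 0.36279375 = 72.713125 / 0.36279375 ≈ 200.4
  x_2 = (0.152250·50 + 0.394125·95 + 0.169875·40 + 0.158750·70) / 0.36279375 = 62.961875 / 0.36279375 ≈ 173.5
  x_3 = (0.259500·50 + 0.064125·95 + 0.504000·40 + 0.246750·70) / 0.36279375 = 56.499375 / 0.36279375 ≈ 155.7
  x_4 = (0.232125·50 + 0.046875·95 + 0.241125·40 + 0.647125·70) / 0.36279375 = 71.003125 / 0.36279375 ≈ 195.7

x_1 = 200.4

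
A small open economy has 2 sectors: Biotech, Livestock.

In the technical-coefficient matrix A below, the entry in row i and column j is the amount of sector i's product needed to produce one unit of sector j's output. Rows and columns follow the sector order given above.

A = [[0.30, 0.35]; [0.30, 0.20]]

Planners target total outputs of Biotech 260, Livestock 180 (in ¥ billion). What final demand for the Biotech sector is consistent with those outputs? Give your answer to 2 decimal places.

I − A =
  [   0.70    -0.35]
  [  -0.30     0.80]
d = (I − A) x:
  d_1 = (+0.70)·260 + (-0.35)·180 = 119.00
  d_2 = (-0.30)·260 + (+0.80)·180 = 66.00

d_1 = 119.00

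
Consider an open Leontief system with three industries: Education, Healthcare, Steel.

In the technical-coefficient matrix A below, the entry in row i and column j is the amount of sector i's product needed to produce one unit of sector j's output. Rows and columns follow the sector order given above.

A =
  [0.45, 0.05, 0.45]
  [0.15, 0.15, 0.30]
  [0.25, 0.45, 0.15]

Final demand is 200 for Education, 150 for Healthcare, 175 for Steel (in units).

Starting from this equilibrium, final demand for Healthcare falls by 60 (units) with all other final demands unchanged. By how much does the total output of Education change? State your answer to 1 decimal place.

Δx_1 = -78.6

I − A =
  [   0.55    -0.05    -0.45]
  [  -0.15     0.85    -0.30]
  [  -0.25    -0.45     0.85]
Cofactors of I−A, C_ij = (−1)^(i+j)·(minor ij) (rows/columns in the sector order above):
  C_11 = (0.85)(0.85) − (-0.30)(-0.45) = 0.5875
  C_12 = −[(-0.15)(0.85) − (-0.30)(-0.25)] = 0.2025
  C_13 = (-0.15)(-0.45) − (0.85)(-0.25) = 0.2800
  C_21 = −[(-0.05)(0.85) − (-0.45)(-0.45)] = 0.2450
  C_22 = (0.55)(0.85) − (-0.45)(-0.25) = 0.3550
  C_23 = −[(0.55)(-0.45) − (-0.05)(-0.25)] = 0.2600
  C_31 = (-0.05)(-0.30) − (-0.45)(0.85) = 0.3975
  C_32 = −[(0.55)(-0.30) − (-0.45)(-0.15)] = 0.2325
  C_33 = (0.55)(0.85) − (-0.05)(-0.15) = 0.4600
det(I−A) = Σ_j (I−A)_1j·C_1j = (0.55)(0.5875) + (-0.05)(0.2025) + (-0.45)(0.2800) = 0.1870
adj(I−A) = Cᵀ =
  [ 0.5875   0.2450   0.3975]
  [ 0.2025   0.3550   0.2325]
  [ 0.2800   0.2600   0.4600]
(I − A)⁻¹ = adj(I−A) / det(I−A) ≈
  [   3.1417     1.3102     2.1257]
  [   1.0829     1.8984     1.2433]
  [   1.4973     1.3904     2.4599]
Δx = (I − A)⁻¹ Δd with Δd having -60 in the Healthcare component and 0 elsewhere.
So Δx_1 = L_12 · (-60), where L_12 = adj(I−A)_12 / det(I−A) = 0.2450 / 0.1870.
Δx_1 = 0.2450 × (-60) / 0.1870 = -14.70 / 0.1870 ≈ -78.6.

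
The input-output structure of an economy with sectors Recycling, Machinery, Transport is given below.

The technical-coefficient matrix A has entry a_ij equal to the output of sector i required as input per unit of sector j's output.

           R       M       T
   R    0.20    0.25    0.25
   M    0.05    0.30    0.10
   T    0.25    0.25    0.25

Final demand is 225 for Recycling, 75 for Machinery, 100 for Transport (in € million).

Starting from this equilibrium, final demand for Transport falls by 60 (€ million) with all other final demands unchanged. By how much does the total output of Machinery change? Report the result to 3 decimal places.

I − A =
  [   0.80    -0.25    -0.25]
  [  -0.05     0.70    -0.10]
  [  -0.25    -0.25     0.75]
Cofactors of I−A, C_ij = (−1)^(i+j)·(minor ij) (rows/columns in the sector order above):
  C_11 = (0.70)(0.75) − (-0.10)(-0.25) = 0.5000
  C_12 = −[(-0.05)(0.75) − (-0.10)(-0.25)] = 0.0625
  C_13 = (-0.05)(-0.25) − (0.70)(-0.25) = 0.1875
  C_21 = −[(-0.25)(0.75) − (-0.25)(-0.25)] = 0.2500
  C_22 = (0.80)(0.75) − (-0.25)(-0.25) = 0.5375
  C_23 = −[(0.80)(-0.25) − (-0.25)(-0.25)] = 0.2625
  C_31 = (-0.25)(-0.10) − (-0.25)(0.70) = 0.2000
  C_32 = −[(0.80)(-0.10) − (-0.25)(-0.05)] = 0.0925
  C_33 = (0.80)(0.70) − (-0.25)(-0.05) = 0.5475
det(I−A) = Σ_j (I−A)_1j·C_1j = (0.80)(0.5000) + (-0.25)(0.0625) + (-0.25)(0.1875) = 0.3375
adj(I−A) = Cᵀ =
  [ 0.5000   0.2500   0.2000]
  [ 0.0625   0.5375   0.0925]
  [ 0.1875   0.2625   0.5475]
(I − A)⁻¹ = adj(I−A) / det(I−A) ≈
  [   1.4815     0.7407     0.5926]
  [   0.1852     1.5926     0.2741]
  [   0.5556     0.7778     1.6222]
Δx = (I − A)⁻¹ Δd with Δd having -60 in the Transport component and 0 elsewhere.
So Δx_M = L_MT · (-60), where L_MT = adj(I−A)_MT / det(I−A) = 0.0925 / 0.3375.
Δx_M = 0.0925 × (-60) / 0.3375 = -5.55 / 0.3375 ≈ -16.444.

Δx_M = -16.444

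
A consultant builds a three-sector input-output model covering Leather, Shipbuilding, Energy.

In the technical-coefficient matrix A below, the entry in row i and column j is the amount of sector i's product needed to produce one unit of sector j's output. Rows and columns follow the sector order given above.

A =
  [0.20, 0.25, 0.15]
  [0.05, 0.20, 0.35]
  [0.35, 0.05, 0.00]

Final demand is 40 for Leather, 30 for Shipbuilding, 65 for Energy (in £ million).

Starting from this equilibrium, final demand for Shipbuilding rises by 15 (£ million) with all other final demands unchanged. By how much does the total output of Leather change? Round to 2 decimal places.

I − A =
  [   0.80    -0.25    -0.15]
  [  -0.05     0.80    -0.35]
  [  -0.35    -0.05     1.00]
Cofactors of I−A, C_ij = (−1)^(i+j)·(minor ij) (rows/columns in the sector order above):
  C_11 = (0.80)(1.00) − (-0.35)(-0.05) = 0.7825
  C_12 = −[(-0.05)(1.00) − (-0.35)(-0.35)] = 0.1725
  C_13 = (-0.05)(-0.05) − (0.80)(-0.35) = 0.2825
  C_21 = −[(-0.25)(1.00) − (-0.15)(-0.05)] = 0.2575
  C_22 = (0.80)(1.00) − (-0.15)(-0.35) = 0.7475
  C_23 = −[(0.80)(-0.05) − (-0.25)(-0.35)] = 0.1275
  C_31 = (-0.25)(-0.35) − (-0.15)(0.80) = 0.2075
  C_32 = −[(0.80)(-0.35) − (-0.15)(-0.05)] = 0.2875
  C_33 = (0.80)(0.80) − (-0.25)(-0.05) = 0.6275
det(I−A) = Σ_j (I−A)_1j·C_1j = (0.80)(0.7825) + (-0.25)(0.1725) + (-0.15)(0.2825) = 0.5405
adj(I−A) = Cᵀ =
  [ 0.7825   0.2575   0.2075]
  [ 0.1725   0.7475   0.2875]
  [ 0.2825   0.1275   0.6275]
(I − A)⁻¹ = adj(I−A) / det(I−A) ≈
  [   1.4477     0.4764     0.3839]
  [   0.3191     1.3830     0.5319]
  [   0.5227     0.2359     1.1610]
Δx = (I − A)⁻¹ Δd with Δd having +15 in the Shipbuilding component and 0 elsewhere.
So Δx_L = L_LS · (+15), where L_LS = adj(I−A)_LS / det(I−A) = 0.2575 / 0.5405.
Δx_L = 0.2575 × (+15) / 0.5405 = 3.8625 / 0.5405 ≈ 7.15.

Δx_L = 7.15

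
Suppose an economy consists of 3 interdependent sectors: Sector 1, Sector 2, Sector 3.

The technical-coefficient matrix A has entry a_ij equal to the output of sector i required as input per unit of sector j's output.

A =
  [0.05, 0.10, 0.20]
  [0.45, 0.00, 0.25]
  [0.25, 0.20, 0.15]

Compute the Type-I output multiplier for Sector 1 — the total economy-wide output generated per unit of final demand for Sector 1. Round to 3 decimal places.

m_1 = 2.448

I − A =
  [   0.95    -0.10    -0.20]
  [  -0.45     1.00    -0.25]
  [  -0.25    -0.20     0.85]
Cofactors of I−A, C_ij = (−1)^(i+j)·(minor ij) (rows/columns in the sector order above):
  C_11 = (1.00)(0.85) − (-0.25)(-0.20) = 0.8000
  C_12 = −[(-0.45)(0.85) − (-0.25)(-0.25)] = 0.4450
  C_13 = (-0.45)(-0.20) − (1.00)(-0.25) = 0.3400
  C_21 = −[(-0.10)(0.85) − (-0.20)(-0.20)] = 0.1250
  C_22 = (0.95)(0.85) − (-0.20)(-0.25) = 0.7575
  C_23 = −[(0.95)(-0.20) − (-0.10)(-0.25)] = 0.2150
  C_31 = (-0.10)(-0.25) − (-0.20)(1.00) = 0.2250
  C_32 = −[(0.95)(-0.25) − (-0.20)(-0.45)] = 0.3275
  C_33 = (0.95)(1.00) − (-0.10)(-0.45) = 0.9050
det(I−A) = Σ_j (I−A)_1j·C_1j = (0.95)(0.8000) + (-0.10)(0.4450) + (-0.20)(0.3400) = 0.6475
adj(I−A) = Cᵀ =
  [ 0.8000   0.1250   0.2250]
  [ 0.4450   0.7575   0.3275]
  [ 0.3400   0.2150   0.9050]
(I − A)⁻¹ = adj(I−A) / det(I−A) ≈
  [   1.2355     0.1931     0.3475]
  [   0.6873     1.1699     0.5058]
  [   0.5251     0.3320     1.3977]
The output multiplier for sector j is the column-j sum of the Leontief inverse (I − A)⁻¹ = adj(I−A) / det(I−A).
Column 1 of adj(I−A): (0.8000, 0.4450, 0.3400); det(I−A) = 0.6475.
m_1 = (0.8000 + 0.4450 + 0.3400) / 0.6475 = 1.585 / 0.6475 ≈ 2.448.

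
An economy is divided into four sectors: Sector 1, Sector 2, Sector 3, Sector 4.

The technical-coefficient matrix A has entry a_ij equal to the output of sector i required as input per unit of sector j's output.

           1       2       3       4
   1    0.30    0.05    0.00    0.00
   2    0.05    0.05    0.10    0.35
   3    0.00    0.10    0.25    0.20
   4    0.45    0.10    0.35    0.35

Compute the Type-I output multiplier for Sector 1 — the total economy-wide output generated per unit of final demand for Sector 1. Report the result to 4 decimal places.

I − A =
  [   0.70    -0.05     0.00     0.00]
  [  -0.05     0.95    -0.10    -0.35]
  [   0.00    -0.10     0.75    -0.20]
  [  -0.45    -0.10    -0.35     0.65]
Compute the cofactors C_ij = (−1)^(i+j)·(3×3 minor ij) of I−A; the adjugate is their transpose:
adj(I−A) = Cᵀ =
  [ 0.349625   0.020875   0.009375   0.014125]
  [ 0.148000   0.292250   0.131250   0.197750]
  [ 0.105500   0.064000   0.398250   0.157000]
  [ 0.321625   0.093875   0.241125   0.489875]
det(I−A) = Σ_j (I−A)_1j·C_1j = (0.70)(0.349625) + (-0.05)(0.148000) + (0.00)(0.105500) + (0.00)(0.321625) = 0.2373375
(I − A)⁻¹ = adj(I−A) / det(I−A) ≈
  [   1.47311     0.08795     0.03950     0.05951]
  [   0.62358     1.23137     0.55301     0.83320]
  [   0.44451     0.26966     1.67799     0.66151]
  [   1.35514     0.39553     1.01596     2.06404]
The output multiplier for sector j is the column-j sum of the Leontief inverse (I − A)⁻¹ = adj(I−A) / det(I−A).
Column 1 of adj(I−A): (0.349625, 0.148000, 0.105500, 0.321625); det(I−A) = 0.2373375.
m_1 = (0.349625 + 0.148000 + 0.105500 + 0.321625) / 0.2373375 = 0.92475 / 0.2373375 ≈ 3.8964.

m_1 = 3.8964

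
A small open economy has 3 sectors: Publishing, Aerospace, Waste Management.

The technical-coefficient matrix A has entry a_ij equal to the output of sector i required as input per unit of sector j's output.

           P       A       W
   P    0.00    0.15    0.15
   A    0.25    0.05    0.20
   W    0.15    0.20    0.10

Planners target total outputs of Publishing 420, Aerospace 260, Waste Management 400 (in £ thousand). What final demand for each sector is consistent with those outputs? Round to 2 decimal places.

d_P = 321.00, d_A = 62.00, d_W = 245.00

I − A =
  [   1.00    -0.15    -0.15]
  [  -0.25     0.95    -0.20]
  [  -0.15    -0.20     0.90]
d = (I − A) x:
  d_P = (+1.00)·420 + (-0.15)·260 + (-0.15)·400 = 321.00
  d_A = (-0.25)·420 + (+0.95)·260 + (-0.20)·400 = 62.00
  d_W = (-0.15)·420 + (-0.20)·260 + (+0.90)·400 = 245.00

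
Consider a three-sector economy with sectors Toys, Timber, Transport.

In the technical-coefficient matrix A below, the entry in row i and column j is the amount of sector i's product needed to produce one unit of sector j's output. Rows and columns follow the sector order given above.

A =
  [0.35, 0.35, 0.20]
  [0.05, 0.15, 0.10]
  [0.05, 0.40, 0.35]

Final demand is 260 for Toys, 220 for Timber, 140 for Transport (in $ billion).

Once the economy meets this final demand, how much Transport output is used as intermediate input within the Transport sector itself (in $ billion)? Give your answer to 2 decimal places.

z_33 = 173.24

I − A =
  [   0.65    -0.35    -0.20]
  [  -0.05     0.85    -0.10]
  [  -0.05    -0.40     0.65]
Cofactors of I−A, C_ij = (−1)^(i+j)·(minor ij) (rows/columns in the sector order above):
  C_11 = (0.85)(0.65) − (-0.10)(-0.40) = 0.5125
  C_12 = −[(-0.05)(0.65) − (-0.10)(-0.05)] = 0.0375
  C_13 = (-0.05)(-0.40) − (0.85)(-0.05) = 0.0625
  C_21 = −[(-0.35)(0.65) − (-0.20)(-0.40)] = 0.3075
  C_22 = (0.65)(0.65) − (-0.20)(-0.05) = 0.4125
  C_23 = −[(0.65)(-0.40) − (-0.35)(-0.05)] = 0.2775
  C_31 = (-0.35)(-0.10) − (-0.20)(0.85) = 0.2050
  C_32 = −[(0.65)(-0.10) − (-0.20)(-0.05)] = 0.0750
  C_33 = (0.65)(0.85) − (-0.35)(-0.05) = 0.5350
det(I−A) = Σ_j (I−A)_1j·C_1j = (0.65)(0.5125) + (-0.35)(0.0375) + (-0.20)(0.0625) = 0.3075
adj(I−A) = Cᵀ =
  [ 0.5125   0.3075   0.2050]
  [ 0.0375   0.4125   0.0750]
  [ 0.0625   0.2775   0.5350]
(I − A)⁻¹ = adj(I−A) / det(I−A) ≈
  [   1.6667     1.0000     0.6667]
  [   0.1220     1.3415     0.2439]
  [   0.2033     0.9024     1.7398]
First solve x = (I − A)⁻¹ d = adj(I−A)·d / det(I−A); in particular x_3 = (0.0625·260 + 0.2775·220 + 0.5350·140) / 0.3075 = 152.20 / 0.3075 ≈ 494.9593.
Intermediate flow from 3 to 3: z_33 = a_33 · x_3 = 0.35 × 152.20 / 0.3075 = 53.27 / 0.3075 ≈ 173.24.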